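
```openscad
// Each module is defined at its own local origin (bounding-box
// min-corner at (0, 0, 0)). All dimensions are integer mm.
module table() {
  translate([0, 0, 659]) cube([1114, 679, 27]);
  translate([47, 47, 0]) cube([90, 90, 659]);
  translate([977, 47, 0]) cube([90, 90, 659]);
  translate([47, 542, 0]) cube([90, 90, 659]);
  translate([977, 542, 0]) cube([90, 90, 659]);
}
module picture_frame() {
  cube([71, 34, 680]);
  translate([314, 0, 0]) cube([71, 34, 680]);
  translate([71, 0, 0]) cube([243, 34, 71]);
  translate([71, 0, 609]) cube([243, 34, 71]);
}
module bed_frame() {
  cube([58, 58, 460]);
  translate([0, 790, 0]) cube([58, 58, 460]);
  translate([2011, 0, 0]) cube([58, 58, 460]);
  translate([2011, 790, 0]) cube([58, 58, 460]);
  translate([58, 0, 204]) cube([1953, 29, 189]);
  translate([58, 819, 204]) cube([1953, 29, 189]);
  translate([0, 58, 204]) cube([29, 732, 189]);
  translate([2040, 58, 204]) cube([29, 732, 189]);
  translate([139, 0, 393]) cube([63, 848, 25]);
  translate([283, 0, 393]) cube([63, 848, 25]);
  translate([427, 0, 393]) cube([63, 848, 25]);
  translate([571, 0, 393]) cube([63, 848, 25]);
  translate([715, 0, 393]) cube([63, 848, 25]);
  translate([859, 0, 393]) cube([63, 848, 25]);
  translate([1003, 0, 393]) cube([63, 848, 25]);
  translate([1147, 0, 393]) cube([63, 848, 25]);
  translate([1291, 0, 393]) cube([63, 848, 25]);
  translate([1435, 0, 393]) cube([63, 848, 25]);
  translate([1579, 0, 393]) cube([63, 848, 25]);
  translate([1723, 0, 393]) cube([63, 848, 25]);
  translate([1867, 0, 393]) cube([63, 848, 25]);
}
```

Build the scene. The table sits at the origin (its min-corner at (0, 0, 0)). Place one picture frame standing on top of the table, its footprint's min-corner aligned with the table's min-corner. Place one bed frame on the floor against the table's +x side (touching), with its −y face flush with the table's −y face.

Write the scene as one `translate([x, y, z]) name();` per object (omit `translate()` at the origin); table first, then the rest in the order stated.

table();
translate([0, 0, 686]) picture_frame();
translate([1114, 0, 0]) bed_frame();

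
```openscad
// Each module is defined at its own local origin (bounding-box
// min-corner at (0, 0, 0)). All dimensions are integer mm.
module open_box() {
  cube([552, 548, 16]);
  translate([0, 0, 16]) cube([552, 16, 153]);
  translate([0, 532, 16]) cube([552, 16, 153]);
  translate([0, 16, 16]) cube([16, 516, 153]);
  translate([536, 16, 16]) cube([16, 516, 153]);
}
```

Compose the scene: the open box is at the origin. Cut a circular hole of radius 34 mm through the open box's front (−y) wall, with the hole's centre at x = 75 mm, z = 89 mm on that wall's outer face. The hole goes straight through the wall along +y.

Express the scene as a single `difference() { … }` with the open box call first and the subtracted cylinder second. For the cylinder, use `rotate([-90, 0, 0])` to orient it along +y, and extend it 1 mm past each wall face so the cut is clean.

difference() {
  open_box();
  translate([75, -1, 89]) rotate([-90, 0, 0]) cylinder(h = 18, r = 34);
}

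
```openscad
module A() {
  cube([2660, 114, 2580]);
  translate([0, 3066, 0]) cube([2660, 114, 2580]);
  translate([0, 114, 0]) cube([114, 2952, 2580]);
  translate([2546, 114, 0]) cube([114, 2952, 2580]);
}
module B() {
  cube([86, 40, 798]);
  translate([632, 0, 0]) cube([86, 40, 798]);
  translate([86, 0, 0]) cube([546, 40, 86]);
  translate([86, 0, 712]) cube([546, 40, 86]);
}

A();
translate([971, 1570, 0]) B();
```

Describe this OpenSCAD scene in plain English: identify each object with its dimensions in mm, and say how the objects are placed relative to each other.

A is a box-shaped house frame (walls only): outside footprint 2660×3180 mm, wall height 2580 mm, wall thickness 114 mm. The two y-facing walls run the full x-width; the two x-facing walls fit between the inner faces of the y-facing walls.

B is a rectangular picture frame lying in the x–z plane (depth along y). The opening is 546 mm wide (x) by 626 mm tall (z), surrounded by a border 86 mm wide on all four sides. The frame is 40 mm deep and is made of two full-height vertical stiles with two horizontal rails fitted between them.

The picture frame sits inside the house frame, centred.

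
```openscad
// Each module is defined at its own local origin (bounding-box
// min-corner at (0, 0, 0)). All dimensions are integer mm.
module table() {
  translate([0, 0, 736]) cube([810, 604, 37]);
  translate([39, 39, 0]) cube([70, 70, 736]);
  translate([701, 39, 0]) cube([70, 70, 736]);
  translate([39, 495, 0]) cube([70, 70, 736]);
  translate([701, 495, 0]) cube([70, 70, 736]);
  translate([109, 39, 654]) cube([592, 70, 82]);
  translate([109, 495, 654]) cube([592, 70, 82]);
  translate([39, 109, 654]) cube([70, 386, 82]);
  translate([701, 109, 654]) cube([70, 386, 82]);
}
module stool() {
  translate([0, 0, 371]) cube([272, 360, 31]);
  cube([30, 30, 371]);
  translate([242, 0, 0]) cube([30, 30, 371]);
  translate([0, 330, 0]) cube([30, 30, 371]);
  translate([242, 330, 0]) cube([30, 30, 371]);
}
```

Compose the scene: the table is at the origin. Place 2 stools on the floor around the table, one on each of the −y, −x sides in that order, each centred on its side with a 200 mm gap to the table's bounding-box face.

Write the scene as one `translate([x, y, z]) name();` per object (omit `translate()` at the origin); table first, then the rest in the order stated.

table();
translate([269, -560, 0]) stool();
translate([-472, 122, 0]) stool();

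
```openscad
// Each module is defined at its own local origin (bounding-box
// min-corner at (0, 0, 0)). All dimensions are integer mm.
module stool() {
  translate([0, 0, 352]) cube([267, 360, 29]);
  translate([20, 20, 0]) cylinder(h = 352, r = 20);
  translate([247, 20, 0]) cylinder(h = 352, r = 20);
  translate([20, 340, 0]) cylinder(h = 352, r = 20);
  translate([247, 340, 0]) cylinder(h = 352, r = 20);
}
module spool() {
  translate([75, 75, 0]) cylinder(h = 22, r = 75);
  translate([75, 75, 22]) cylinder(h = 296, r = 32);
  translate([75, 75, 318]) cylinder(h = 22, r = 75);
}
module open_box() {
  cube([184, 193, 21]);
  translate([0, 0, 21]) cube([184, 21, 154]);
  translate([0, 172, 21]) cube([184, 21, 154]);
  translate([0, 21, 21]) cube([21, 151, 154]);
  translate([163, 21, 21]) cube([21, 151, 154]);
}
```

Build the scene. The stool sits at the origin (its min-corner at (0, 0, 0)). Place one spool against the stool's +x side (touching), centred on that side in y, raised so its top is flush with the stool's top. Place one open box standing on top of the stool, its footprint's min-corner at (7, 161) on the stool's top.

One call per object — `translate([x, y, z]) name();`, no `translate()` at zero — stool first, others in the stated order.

stool();
translate([267, 105, 41]) spool();
translate([7, 161, 381]) open_box();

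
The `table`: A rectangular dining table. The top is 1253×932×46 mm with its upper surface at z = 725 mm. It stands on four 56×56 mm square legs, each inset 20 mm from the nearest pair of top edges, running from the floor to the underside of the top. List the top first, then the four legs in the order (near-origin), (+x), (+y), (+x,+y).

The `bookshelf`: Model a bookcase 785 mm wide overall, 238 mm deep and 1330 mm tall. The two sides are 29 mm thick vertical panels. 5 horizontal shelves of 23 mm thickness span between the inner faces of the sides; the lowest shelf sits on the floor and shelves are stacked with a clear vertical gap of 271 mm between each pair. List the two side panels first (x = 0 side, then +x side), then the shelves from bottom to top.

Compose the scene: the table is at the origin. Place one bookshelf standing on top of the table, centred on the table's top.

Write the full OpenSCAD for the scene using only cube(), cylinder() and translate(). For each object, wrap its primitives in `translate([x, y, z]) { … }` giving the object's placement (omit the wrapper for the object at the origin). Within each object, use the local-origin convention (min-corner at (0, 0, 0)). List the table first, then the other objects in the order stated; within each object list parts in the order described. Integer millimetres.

translate([0, 0, 679]) cube([1253, 932, 46]);
translate([20, 20, 0]) cube([56, 56, 679]);
translate([1177, 20, 0]) cube([56, 56, 679]);
translate([20, 856, 0]) cube([56, 56, 679]);
translate([1177, 856, 0]) cube([56, 56, 679]);
translate([234, 347, 725]) {
  cube([29, 238, 1330]);
  translate([756, 0, 0]) cube([29, 238, 1330]);
  translate([29, 0, 0]) cube([727, 238, 23]);
  translate([29, 0, 294]) cube([727, 238, 23]);
  translate([29, 0, 588]) cube([727, 238, 23]);
  translate([29, 0, 882]) cube([727, 238, 23]);
  translate([29, 0, 1176]) cube([727, 238, 23]);
}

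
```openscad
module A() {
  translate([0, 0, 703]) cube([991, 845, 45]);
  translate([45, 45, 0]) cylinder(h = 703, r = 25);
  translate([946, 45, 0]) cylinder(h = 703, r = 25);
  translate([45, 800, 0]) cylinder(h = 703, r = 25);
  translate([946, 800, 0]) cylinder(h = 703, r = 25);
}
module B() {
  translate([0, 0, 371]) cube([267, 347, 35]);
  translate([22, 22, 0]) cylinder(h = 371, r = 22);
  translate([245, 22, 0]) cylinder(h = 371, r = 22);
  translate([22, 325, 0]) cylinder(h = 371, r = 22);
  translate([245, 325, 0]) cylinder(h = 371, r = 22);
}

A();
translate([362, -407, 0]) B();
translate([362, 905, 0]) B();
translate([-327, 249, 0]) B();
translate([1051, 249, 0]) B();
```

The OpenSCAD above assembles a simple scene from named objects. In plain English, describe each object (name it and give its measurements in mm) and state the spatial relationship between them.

A is a table: top 991 mm (x) × 845 mm (y), 45 mm thick, upper face at z = 748 mm, on four round legs of 50 mm diameter, each leg's bounding box inset 20 mm from the nearest pair of top edges, running from z = 0 to the bottom of the top.

B is a four-legged stool. The seat is 267×347 mm, 35 mm thick, top at z = 406 mm. It stands on four round legs, each 44 mm in diameter, from z = 0 to the seat underside, each leg's axis is inset half a diameter from the nearest pair of seat edges (so the leg's bounding box is flush with the corner).

Four stools sit around the table at the −y, +y, −x, +x sides.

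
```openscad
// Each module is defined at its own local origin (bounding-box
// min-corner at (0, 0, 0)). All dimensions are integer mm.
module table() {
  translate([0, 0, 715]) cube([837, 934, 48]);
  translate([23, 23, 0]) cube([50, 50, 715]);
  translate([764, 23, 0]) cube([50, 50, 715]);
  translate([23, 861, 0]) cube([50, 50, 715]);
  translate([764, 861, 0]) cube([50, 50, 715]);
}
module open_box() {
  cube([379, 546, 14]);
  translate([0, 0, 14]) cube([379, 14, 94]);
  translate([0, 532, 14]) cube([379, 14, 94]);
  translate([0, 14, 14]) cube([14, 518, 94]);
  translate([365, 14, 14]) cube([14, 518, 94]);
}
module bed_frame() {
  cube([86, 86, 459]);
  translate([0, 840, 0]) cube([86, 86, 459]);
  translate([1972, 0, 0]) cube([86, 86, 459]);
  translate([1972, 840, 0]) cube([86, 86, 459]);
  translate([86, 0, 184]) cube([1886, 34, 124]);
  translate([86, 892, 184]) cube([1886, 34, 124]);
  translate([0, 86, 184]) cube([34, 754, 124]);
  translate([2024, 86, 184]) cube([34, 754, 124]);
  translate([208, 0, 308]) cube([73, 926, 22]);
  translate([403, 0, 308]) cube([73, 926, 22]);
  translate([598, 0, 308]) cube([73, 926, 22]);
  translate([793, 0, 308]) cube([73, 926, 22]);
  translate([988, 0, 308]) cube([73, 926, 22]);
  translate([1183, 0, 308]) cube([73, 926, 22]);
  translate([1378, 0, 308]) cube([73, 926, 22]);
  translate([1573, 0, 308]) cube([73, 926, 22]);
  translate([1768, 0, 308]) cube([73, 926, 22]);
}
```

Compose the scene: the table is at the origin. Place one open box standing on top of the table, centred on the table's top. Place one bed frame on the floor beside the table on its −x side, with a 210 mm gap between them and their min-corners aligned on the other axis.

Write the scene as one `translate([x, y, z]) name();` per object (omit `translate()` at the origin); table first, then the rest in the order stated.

table();
translate([229, 194, 763]) open_box();
translate([-2268, 0, 0]) bed_frame();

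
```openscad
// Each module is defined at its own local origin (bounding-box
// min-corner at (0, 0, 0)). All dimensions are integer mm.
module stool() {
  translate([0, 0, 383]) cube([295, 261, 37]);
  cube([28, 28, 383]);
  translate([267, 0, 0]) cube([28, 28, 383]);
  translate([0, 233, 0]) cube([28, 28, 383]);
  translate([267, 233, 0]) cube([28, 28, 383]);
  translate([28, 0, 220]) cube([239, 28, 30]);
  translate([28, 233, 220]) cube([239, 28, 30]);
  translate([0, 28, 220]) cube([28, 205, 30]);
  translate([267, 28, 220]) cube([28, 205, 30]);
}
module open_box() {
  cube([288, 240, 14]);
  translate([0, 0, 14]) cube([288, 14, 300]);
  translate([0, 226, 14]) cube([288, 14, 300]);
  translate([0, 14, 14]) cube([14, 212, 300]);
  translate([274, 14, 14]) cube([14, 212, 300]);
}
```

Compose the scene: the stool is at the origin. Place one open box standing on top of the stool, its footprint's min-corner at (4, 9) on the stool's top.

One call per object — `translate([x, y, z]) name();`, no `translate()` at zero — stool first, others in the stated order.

stool();
translate([4, 9, 420]) open_box();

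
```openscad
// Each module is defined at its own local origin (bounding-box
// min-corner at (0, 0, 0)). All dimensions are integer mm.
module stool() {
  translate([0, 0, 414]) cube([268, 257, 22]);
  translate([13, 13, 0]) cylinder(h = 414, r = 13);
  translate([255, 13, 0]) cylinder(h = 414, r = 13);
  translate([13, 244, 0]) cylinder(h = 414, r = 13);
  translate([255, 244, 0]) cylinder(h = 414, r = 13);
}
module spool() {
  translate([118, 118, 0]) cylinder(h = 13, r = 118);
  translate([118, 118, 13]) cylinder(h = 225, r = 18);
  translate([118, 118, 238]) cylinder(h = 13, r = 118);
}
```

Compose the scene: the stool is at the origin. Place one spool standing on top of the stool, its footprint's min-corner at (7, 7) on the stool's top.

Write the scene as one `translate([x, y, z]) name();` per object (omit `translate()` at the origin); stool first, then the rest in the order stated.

stool();
translate([7, 7, 436]) spool();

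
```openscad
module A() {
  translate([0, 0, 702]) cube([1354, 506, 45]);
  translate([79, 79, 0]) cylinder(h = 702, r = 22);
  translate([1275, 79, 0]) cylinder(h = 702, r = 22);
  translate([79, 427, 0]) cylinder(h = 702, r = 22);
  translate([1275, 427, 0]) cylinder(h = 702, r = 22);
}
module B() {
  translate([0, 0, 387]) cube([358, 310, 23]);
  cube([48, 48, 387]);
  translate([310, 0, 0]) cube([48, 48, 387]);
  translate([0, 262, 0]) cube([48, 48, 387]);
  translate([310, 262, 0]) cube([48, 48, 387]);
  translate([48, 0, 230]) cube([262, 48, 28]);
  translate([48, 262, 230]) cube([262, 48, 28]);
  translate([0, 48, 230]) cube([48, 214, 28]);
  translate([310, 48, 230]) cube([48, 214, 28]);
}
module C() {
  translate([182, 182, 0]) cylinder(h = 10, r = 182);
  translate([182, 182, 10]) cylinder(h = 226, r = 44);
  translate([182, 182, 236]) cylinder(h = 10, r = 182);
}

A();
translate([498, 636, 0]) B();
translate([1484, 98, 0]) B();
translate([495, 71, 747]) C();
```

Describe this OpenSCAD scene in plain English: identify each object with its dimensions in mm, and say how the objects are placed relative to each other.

A is a rectangular dining table. The top is 1354×506×45 mm with its upper surface at z = 747 mm. It stands on four round legs of 44 mm diameter, each leg's bounding box inset 57 mm from the nearest pair of top edges, running from the floor to the underside of the top.

B is a simple wooden stool: a rectangular seat 358 mm (x) by 310 mm (y), 23 mm thick, top face at z = 410 mm, on four square legs, each 48×48 mm in cross-section. The legs rest on z = 0, each flush with a corner of the seat. Four stretchers, 48 mm wide and 28 mm tall, connect adjacent legs with their undersides at z = 230 mm, each running between the inner faces of the legs it joins and aligned with the legs' outer faces on the other axis.

C is a spool: two coaxial disc flanges of radius 182 mm and thickness 10 mm, joined by a core cylinder of radius 44 mm and height 226 mm. The lower flange rests on z = 0 and the three cylinders share a vertical axis.

Two stools sit around the table at the +y, +x sides. The spool is on top of the table, centred.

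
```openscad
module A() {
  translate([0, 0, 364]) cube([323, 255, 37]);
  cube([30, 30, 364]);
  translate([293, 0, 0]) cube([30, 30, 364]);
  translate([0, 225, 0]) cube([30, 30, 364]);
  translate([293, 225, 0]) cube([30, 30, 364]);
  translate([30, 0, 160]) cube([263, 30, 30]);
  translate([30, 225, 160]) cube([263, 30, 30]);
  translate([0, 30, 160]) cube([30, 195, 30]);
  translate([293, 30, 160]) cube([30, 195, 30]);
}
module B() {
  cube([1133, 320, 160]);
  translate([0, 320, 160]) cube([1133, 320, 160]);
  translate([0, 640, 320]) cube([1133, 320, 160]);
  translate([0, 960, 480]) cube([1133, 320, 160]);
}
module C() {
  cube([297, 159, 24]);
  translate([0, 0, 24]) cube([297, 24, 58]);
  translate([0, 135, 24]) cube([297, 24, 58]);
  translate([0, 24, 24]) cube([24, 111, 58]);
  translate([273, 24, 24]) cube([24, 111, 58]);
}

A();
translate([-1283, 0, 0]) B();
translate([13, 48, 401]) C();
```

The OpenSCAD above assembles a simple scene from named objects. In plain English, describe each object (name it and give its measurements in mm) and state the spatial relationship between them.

A is a four-legged stool. The seat is a 323×255×37 mm slab whose top surface is at z = 401 mm; four square legs, each 30×30 mm in cross-section, run from the floor (z = 0) to the underside of the seat, each flush with a corner of the seat. Four stretchers, 30 mm wide and 30 mm tall, connect adjacent legs with their undersides at z = 160 mm, each running between the inner faces of the legs it joins and aligned with the legs' outer faces on the other axis.

B is a straight staircase of 4 solid steps. Each step is 1133 mm wide (x), 320 mm deep (y, the going) and 160 mm tall (the rise). The first step rests on the floor; each subsequent step sits one going further in +y and one rise higher in +z, directly behind and above the previous step with no overlap.

C is an open storage box with external size 297×159×82 mm and wall thickness 24 mm (the base is also 24 mm thick). The base covers the whole footprint; the four walls stand on the base, with the y-facing walls full-width and the x-facing walls fitting between their inner faces.

The staircase is on the floor beside the stool on its −x side. The open box is on top of the stool, centred.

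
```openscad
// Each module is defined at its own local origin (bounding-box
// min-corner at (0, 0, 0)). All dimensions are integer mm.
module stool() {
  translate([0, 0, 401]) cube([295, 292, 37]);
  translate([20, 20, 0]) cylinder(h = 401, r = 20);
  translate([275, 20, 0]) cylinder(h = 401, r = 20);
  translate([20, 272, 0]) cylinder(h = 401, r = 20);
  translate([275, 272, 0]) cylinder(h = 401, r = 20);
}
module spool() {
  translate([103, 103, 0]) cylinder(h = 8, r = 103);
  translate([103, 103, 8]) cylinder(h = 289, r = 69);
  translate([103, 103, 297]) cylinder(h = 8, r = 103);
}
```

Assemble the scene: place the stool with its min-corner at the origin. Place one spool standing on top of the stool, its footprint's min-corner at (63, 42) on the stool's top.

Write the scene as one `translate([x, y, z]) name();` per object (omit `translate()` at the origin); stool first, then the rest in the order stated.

stool();
translate([63, 42, 438]) spool();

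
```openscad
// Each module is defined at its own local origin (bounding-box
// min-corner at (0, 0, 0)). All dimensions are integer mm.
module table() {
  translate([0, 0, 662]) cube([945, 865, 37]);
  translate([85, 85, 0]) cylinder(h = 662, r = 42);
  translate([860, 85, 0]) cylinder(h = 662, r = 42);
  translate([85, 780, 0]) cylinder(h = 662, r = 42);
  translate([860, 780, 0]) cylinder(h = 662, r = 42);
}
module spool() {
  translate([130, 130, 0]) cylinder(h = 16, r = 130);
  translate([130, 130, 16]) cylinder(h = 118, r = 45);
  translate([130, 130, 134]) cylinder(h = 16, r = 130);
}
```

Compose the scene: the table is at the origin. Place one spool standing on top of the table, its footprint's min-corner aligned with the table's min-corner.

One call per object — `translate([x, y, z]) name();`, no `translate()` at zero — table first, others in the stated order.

table();
translate([0, 0, 699]) spool();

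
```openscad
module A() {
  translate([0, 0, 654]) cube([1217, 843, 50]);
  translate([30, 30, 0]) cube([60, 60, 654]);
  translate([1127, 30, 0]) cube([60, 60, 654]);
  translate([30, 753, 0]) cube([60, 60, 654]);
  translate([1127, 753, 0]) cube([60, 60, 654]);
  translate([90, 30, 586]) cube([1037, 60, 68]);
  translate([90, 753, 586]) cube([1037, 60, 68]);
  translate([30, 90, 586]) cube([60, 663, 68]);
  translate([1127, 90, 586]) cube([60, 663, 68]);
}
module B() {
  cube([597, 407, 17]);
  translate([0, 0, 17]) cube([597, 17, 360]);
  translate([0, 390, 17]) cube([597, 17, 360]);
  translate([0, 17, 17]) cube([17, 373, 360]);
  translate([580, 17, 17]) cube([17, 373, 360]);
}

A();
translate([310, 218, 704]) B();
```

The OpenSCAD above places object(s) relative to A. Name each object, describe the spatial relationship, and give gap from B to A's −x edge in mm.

The open box's min-x is at 310; the table's min-x is 0; gap = 310 mm.

A is a table. B is an open box. The open box is on top of the table, centred. The gap from the open box to the table's −x edge is 310 mm.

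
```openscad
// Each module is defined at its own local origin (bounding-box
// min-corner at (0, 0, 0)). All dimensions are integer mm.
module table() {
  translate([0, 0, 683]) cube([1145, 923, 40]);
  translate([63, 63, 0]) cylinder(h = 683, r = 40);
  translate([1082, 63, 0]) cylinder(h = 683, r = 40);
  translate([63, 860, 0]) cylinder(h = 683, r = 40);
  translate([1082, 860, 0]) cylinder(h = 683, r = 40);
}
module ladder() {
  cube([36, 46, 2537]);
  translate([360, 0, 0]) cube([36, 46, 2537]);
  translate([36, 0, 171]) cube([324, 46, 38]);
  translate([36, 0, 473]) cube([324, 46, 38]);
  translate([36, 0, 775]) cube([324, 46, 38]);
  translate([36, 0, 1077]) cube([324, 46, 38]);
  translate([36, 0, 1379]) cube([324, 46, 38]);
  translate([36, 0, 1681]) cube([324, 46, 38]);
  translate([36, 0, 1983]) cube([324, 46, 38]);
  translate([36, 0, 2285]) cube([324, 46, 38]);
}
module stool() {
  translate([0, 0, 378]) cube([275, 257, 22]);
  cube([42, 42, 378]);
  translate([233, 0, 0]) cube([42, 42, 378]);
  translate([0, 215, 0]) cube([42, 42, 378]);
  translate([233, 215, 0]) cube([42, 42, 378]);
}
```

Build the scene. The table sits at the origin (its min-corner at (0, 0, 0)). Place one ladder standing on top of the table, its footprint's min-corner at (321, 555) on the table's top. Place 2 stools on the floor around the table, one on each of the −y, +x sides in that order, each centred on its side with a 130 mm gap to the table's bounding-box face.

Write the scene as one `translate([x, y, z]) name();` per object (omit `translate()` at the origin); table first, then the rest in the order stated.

table();
translate([321, 555, 723]) ladder();
translate([435, -387, 0]) stool();
translate([1275, 333, 0]) stool();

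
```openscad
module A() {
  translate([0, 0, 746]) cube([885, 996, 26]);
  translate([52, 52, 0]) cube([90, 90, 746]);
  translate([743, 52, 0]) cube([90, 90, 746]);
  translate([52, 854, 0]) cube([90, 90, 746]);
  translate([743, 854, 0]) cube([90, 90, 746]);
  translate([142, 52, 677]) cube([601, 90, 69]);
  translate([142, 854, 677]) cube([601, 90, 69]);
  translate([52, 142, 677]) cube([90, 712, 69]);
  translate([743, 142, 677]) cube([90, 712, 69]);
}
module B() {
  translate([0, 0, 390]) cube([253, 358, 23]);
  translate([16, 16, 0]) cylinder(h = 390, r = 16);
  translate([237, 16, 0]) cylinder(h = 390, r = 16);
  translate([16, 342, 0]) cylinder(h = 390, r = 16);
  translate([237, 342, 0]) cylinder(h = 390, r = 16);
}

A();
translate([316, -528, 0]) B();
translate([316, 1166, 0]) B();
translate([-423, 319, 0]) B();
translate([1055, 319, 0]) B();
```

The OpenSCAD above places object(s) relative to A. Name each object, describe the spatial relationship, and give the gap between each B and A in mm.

A is a table. B is a stool. Four stools sit around the table at the −y, +y, −x, +x sides. The gap between each stool and the table is 170 mm.

Each stool's nearest face is 170 mm from the table's bounding box.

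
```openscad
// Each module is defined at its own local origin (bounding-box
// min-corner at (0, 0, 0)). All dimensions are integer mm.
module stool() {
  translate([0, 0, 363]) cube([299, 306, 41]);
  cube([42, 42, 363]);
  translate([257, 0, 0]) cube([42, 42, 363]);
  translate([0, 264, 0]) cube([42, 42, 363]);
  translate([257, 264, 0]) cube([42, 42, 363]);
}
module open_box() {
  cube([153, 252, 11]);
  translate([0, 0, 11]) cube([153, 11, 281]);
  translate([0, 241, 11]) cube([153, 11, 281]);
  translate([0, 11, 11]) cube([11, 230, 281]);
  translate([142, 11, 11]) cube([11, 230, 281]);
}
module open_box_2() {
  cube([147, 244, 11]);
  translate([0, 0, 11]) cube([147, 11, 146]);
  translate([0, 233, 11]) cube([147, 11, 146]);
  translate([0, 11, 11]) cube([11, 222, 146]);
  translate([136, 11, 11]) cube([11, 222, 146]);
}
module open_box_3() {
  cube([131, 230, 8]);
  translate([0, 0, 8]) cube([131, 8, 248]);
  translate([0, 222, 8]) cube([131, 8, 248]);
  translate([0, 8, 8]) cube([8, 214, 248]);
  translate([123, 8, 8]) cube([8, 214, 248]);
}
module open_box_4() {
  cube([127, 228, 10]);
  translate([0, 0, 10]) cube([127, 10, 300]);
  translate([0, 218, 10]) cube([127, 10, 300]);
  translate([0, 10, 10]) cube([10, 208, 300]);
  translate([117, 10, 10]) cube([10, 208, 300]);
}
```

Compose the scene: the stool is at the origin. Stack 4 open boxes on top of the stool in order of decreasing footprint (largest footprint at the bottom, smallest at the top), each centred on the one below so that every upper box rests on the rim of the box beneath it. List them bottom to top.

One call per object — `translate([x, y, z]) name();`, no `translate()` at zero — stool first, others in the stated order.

stool();
translate([73, 27, 404]) open_box();
translate([76, 31, 696]) open_box_2();
translate([84, 38, 853]) open_box_3();
translate([86, 39, 1109]) open_box_4();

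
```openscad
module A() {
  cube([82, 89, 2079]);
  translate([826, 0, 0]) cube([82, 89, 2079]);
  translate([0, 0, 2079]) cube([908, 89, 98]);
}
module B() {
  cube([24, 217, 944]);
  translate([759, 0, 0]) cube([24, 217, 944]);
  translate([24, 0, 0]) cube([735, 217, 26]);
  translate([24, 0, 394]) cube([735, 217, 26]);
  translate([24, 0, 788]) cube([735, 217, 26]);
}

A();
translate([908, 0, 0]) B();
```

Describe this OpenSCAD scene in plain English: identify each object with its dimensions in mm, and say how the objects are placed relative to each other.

A is a rectangular door frame: two vertical jambs of 82×89 mm section, 2079 mm tall, with a clear opening 744 mm wide between their inner faces. A header 98 mm tall and 89 mm deep lies on top of the jambs and spans the full outside width.

B is an open bookshelf. Two side panels, each 24 mm thick, 217 mm deep and 944 mm tall, stand 783 mm apart (outside-to-outside). Between them sit 3 shelves, each 26 mm thick and 217 mm deep, spanning the full gap between the sides. The bottom shelf rests on the floor (its underside at z = 0) and the clear gap between one shelf's top and the next shelf's underside is 368 mm.

The bookshelf is against the door frame's +x side, with their −y faces flush.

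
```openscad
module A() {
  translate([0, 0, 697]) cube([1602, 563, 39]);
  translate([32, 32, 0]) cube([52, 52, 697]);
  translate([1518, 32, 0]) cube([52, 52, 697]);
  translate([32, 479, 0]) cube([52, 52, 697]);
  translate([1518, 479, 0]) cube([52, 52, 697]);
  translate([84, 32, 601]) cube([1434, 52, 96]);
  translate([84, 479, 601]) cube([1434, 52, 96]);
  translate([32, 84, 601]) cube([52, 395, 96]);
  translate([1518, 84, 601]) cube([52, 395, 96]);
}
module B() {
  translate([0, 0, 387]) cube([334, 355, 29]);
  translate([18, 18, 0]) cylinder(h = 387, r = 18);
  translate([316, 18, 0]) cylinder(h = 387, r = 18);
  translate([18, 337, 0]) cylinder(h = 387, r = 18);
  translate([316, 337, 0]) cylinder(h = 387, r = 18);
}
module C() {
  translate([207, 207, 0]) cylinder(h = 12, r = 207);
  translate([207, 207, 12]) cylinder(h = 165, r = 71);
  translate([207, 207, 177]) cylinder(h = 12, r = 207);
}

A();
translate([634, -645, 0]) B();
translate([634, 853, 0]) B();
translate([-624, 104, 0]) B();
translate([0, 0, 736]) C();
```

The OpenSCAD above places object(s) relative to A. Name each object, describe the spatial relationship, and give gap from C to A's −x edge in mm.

A is a table. B is a stool. C is a spool. Three stools sit around the table at the −y, +y, −x sides. The spool is on top of the table. The gap from the spool to the table's −x edge is 0 mm.

The spool's min-x is at 0; the table's min-x is 0; gap = 0 mm.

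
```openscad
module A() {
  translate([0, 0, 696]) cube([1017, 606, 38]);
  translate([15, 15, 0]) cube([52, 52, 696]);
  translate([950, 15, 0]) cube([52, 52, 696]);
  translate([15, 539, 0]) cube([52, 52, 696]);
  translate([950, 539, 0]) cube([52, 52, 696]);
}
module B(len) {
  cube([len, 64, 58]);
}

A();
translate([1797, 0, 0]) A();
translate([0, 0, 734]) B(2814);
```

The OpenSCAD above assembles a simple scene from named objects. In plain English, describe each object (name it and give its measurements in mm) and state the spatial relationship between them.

A is a rectangular dining table. The top is 1017×606×38 mm with its upper surface at z = 734 mm. It stands on four 52×52 mm square legs, each inset 15 mm from the nearest pair of top edges, running from the floor to the underside of the top.

B is a rectangular beam 2814 mm long (x), 64 mm deep (y), 58 mm thick (z).

The beam spans the tops of two tables placed 780 mm apart, resting at z = 734 mm.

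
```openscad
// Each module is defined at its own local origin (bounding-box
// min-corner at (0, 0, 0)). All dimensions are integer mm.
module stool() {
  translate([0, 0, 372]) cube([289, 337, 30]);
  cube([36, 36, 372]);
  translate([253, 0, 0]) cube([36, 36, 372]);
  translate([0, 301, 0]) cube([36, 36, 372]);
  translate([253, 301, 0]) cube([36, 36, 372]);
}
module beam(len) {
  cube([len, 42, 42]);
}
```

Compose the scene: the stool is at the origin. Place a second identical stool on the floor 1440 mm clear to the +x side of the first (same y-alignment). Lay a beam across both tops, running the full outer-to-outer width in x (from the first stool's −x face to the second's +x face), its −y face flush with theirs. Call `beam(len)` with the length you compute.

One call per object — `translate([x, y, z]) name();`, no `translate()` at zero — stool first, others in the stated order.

stool();
translate([1729, 0, 0]) stool();
translate([0, 0, 402]) beam(2018);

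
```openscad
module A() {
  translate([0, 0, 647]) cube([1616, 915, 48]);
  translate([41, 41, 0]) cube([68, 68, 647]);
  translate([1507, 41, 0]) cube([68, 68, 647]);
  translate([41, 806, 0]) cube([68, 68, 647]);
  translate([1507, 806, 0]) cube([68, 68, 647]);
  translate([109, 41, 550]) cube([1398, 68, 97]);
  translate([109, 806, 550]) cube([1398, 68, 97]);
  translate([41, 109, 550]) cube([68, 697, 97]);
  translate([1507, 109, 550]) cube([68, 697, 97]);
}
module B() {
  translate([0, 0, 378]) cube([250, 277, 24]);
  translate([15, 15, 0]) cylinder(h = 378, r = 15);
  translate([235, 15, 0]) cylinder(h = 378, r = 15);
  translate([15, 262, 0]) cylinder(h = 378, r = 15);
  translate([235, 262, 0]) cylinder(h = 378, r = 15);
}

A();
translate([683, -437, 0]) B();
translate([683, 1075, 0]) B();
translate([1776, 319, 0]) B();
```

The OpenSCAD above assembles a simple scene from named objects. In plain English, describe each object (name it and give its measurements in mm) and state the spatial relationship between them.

A is a rectangular dining table. The top is 1616×915×48 mm with its upper surface at z = 695 mm. It stands on four 68×68 mm square legs, each inset 41 mm from the nearest pair of top edges, running from the floor to the underside of the top. Four apron rails, 68 mm thick and 97 mm tall, run between adjacent legs with their top edges flush with the underside of the top and their outer faces flush with the legs' outer faces.

B is a four-legged stool. The seat is 250×277 mm, 24 mm thick, top at z = 402 mm. It stands on four round legs, each 30 mm in diameter, from z = 0 to the seat underside, each leg's axis is inset half a diameter from the nearest pair of seat edges (so the leg's bounding box is flush with the corner).

Three stools sit around the table at the −y, +y, +x sides.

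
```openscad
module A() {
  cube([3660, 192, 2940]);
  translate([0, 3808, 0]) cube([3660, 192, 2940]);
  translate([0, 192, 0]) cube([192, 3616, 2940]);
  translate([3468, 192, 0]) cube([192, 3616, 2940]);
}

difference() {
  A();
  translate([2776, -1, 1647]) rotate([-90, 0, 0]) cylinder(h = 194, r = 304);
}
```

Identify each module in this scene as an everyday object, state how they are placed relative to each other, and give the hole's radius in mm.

A is a house frame. The house frame has a circular hole through its front wall. The hole's radius is 304 mm.

The subtracted cylinder has r = 304 mm.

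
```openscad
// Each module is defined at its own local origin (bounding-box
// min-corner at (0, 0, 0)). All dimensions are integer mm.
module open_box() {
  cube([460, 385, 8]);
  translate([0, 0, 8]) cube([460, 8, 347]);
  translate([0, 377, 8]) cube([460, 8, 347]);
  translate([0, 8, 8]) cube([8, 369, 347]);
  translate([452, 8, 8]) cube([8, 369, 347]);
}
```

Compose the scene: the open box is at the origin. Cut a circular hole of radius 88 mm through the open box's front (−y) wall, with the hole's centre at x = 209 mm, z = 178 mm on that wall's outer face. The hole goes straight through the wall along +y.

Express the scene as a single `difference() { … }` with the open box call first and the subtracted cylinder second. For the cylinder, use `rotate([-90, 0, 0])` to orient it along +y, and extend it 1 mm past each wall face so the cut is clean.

difference() {
  open_box();
  translate([209, -1, 178]) rotate([-90, 0, 0]) cylinder(h = 10, r = 88);
}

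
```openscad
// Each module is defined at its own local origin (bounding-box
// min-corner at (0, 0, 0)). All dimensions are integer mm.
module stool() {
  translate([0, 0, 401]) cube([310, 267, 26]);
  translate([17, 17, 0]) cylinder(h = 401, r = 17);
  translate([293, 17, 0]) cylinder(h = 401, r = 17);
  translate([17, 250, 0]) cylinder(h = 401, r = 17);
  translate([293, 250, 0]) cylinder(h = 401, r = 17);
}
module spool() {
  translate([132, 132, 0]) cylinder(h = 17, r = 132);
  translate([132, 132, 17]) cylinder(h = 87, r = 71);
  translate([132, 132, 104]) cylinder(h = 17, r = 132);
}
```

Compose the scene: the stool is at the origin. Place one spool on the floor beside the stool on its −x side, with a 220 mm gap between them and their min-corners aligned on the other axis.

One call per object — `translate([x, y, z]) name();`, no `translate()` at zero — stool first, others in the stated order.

stool();
translate([-484, 0, 0]) spool();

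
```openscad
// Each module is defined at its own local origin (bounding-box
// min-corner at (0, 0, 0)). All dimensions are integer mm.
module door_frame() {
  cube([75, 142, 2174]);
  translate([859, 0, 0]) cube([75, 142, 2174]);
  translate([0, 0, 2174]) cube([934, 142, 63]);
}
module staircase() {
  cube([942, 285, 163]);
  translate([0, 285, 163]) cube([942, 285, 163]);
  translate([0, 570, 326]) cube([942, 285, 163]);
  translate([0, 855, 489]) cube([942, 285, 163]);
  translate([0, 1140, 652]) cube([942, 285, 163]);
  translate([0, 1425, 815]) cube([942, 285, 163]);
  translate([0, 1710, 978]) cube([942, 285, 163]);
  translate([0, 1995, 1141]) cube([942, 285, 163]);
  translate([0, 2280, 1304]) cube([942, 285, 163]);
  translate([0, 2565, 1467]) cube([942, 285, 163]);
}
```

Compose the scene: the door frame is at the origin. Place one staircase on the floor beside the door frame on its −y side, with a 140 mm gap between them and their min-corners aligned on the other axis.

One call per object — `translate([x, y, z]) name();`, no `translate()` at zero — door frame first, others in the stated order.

door_frame();
translate([0, -2990, 0]) staircase();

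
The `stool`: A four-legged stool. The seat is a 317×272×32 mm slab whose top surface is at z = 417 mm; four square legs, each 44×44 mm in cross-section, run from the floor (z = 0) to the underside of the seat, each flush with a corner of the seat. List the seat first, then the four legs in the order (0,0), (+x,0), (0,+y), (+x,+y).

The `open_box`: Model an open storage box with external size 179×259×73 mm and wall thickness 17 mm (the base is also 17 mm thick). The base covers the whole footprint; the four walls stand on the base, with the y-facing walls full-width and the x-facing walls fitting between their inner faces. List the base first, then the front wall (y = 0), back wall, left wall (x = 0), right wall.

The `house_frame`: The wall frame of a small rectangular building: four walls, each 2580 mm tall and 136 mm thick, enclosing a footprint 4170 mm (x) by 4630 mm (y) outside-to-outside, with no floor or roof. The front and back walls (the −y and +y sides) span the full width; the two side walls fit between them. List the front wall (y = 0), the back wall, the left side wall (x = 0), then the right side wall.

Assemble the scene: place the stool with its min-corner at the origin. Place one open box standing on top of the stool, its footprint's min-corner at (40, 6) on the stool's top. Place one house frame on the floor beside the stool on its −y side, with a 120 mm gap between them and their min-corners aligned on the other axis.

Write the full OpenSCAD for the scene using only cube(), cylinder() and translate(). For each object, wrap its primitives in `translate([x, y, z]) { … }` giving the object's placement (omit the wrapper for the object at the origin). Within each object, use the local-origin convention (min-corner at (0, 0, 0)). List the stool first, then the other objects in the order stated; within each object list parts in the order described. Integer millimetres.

translate([0, 0, 385]) cube([317, 272, 32]);
cube([44, 44, 385]);
translate([273, 0, 0]) cube([44, 44, 385]);
translate([0, 228, 0]) cube([44, 44, 385]);
translate([273, 228, 0]) cube([44, 44, 385]);
translate([40, 6, 417]) {
  cube([179, 259, 17]);
  translate([0, 0, 17]) cube([179, 17, 56]);
  translate([0, 242, 17]) cube([179, 17, 56]);
  translate([0, 17, 17]) cube([17, 225, 56]);
  translate([162, 17, 17]) cube([17, 225, 56]);
}
translate([0, -4750, 0]) {
  cube([4170, 136, 2580]);
  translate([0, 4494, 0]) cube([4170, 136, 2580]);
  translate([0, 136, 0]) cube([136, 4358, 2580]);
  translate([4034, 136, 0]) cube([136, 4358, 2580]);
}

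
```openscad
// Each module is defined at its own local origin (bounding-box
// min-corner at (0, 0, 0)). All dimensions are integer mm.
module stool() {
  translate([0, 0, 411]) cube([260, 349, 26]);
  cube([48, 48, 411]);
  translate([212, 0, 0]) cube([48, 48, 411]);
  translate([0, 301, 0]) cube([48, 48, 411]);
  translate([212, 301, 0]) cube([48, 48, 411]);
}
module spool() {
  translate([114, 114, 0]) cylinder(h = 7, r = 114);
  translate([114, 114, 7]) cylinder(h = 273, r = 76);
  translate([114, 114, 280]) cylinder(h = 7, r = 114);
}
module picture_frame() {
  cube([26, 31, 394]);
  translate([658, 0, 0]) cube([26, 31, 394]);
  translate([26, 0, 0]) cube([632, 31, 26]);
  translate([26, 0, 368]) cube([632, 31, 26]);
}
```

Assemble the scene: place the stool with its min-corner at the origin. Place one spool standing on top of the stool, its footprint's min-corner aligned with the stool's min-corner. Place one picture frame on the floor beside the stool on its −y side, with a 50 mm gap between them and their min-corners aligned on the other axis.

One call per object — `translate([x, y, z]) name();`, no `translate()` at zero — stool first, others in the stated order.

stool();
translate([0, 0, 437]) spool();
translate([0, -81, 0]) picture_frame();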